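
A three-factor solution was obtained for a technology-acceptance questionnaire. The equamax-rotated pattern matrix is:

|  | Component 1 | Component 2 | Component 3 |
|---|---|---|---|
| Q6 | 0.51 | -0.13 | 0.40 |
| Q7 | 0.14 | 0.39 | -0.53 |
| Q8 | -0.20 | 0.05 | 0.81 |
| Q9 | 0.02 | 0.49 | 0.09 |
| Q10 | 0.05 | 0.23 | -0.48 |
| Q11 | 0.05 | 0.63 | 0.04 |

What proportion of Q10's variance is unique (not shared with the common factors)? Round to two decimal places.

h² = 0.05² + 0.23² + (-0.48)² = 0.0025 + 0.0529 + 0.2304 = 0.2858
Uniqueness u² = 1 − h² = 1 − 0.2858 = 0.7142

0.71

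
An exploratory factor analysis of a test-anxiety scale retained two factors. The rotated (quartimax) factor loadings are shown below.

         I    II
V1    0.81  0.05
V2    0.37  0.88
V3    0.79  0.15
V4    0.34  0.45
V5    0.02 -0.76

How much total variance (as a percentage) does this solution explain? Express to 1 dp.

62.3%

SS loadings by factor: 1.5331, 1.5795; total = 3.1126.
Total variance with 5 standardized items is 5, so the solution explains 3.1126/5 = 0.6225 = 62.25%.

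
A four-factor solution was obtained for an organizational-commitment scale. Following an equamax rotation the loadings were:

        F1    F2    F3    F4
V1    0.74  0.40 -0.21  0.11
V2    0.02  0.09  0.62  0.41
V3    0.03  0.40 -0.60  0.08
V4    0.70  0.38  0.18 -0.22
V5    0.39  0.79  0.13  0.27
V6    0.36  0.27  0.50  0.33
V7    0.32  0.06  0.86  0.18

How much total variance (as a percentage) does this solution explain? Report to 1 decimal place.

69.6%

Communalities: 0.7638, 0.5610, 0.5273, 0.7152, 0.8660, 0.5614, 0.8780; Σh² = 4.8727.
Total variance with 7 standardized items is 7, so the solution explains 4.8727/7 = 0.6961 = 69.61%.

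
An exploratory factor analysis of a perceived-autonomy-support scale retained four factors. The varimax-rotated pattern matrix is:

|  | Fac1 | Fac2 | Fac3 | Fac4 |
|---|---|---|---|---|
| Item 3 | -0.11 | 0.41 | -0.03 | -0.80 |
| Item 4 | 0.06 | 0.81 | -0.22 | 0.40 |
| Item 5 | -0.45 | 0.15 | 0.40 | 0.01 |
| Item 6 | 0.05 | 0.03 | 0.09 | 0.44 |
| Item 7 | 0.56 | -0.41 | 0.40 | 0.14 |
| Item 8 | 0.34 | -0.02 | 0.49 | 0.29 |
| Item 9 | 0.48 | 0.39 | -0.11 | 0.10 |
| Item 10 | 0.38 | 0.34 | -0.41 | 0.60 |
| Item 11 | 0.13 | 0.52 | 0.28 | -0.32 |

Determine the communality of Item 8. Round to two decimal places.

0.44

h² = 0.34² + (-0.02)² + 0.49² + 0.29² = 0.1156 + 0.0004 + 0.2401 + 0.0841 = 0.4402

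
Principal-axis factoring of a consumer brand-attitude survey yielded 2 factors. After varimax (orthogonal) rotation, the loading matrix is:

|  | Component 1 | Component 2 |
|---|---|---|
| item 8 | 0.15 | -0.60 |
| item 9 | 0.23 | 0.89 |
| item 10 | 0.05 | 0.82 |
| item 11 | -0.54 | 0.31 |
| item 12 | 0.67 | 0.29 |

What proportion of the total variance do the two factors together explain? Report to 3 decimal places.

0.565

Communalities: 0.3825, 0.8450, 0.6749, 0.3877, 0.5330; Σh² = 2.8231.
Total variance with 5 standardized items is 5, so the solution explains 2.8231/5 = 0.5646.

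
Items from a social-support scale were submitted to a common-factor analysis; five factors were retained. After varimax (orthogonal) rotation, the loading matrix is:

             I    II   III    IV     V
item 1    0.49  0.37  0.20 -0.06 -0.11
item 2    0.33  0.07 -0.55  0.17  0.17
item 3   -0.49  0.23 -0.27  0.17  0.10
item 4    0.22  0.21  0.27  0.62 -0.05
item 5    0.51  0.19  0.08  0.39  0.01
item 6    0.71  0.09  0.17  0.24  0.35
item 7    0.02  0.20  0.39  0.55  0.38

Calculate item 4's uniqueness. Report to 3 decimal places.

h² = 0.22² + 0.21² + 0.27² + 0.62² + (-0.05)² = 0.0484 + 0.0441 + 0.0729 + 0.3844 + 0.0025 = 0.5523
Uniqueness u² = 1 − h² = 1 − 0.5523 = 0.4477

0.448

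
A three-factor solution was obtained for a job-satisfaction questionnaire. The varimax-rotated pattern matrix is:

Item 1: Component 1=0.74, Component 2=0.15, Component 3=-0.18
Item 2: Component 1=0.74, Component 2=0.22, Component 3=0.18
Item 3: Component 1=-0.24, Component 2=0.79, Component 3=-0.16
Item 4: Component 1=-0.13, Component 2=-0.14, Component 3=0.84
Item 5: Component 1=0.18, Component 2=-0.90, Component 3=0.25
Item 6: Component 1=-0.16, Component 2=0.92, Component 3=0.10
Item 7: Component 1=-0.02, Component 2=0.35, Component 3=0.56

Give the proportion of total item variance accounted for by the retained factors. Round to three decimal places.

SS loadings by factor: 1.2281, 2.4935, 1.1821; total = 4.9037.
Total variance with 7 standardized items is 7, so the solution explains 4.9037/7 = 0.7005.

0.701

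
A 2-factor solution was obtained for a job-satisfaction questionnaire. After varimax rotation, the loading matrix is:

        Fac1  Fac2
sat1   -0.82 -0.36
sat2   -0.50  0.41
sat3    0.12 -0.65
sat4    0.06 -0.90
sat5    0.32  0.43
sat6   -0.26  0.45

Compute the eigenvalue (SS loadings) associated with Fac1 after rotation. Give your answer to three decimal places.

1.110

SS loadings for Fac1 = (-0.82)² + (-0.50)² + 0.12² + 0.06² + 0.32² + (-0.26)² = 0.6724 + 0.2500 + 0.0144 + 0.0036 + 0.1024 + 0.0676 = 1.1104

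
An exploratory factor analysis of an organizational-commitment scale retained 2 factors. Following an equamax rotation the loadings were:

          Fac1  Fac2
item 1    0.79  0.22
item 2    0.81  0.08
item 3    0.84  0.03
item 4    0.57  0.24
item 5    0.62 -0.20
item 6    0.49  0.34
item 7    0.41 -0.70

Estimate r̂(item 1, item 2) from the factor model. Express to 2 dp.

r̂ = Σ λ_i·λ_j across factors = (0.79)(0.81) + (0.22)(0.08)
  = +0.6399 +0.0176 = 0.6575

0.66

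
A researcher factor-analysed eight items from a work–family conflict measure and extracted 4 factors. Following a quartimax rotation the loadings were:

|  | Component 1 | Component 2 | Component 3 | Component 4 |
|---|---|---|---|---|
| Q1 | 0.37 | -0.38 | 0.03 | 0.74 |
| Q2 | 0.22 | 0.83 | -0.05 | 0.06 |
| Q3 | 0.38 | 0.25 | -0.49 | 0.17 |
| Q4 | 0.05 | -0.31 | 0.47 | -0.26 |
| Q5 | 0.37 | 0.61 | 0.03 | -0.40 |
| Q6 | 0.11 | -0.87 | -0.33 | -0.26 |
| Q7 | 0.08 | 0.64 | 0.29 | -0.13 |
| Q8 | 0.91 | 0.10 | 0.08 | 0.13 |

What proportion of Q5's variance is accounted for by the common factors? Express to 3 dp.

h² = 0.37² + 0.61² + 0.03² + (-0.40)² = 0.1369 + 0.3721 + 0.0009 + 0.1600 = 0.6699

0.670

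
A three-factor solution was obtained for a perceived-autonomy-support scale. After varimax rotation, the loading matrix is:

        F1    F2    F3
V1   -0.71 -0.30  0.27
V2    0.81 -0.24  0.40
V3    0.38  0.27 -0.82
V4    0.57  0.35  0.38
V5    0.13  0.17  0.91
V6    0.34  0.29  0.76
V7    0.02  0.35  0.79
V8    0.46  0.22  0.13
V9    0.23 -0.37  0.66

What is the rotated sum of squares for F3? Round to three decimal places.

SS loadings for F3 = 0.27² + 0.40² + (-0.82)² + 0.38² + 0.91² + 0.76² + 0.79² + 0.13² + 0.66² = 0.0729 + 0.1600 + 0.6724 + 0.1444 + 0.8281 + 0.5776 + 0.6241 + 0.0169 + 0.4356 = 3.5320

3.532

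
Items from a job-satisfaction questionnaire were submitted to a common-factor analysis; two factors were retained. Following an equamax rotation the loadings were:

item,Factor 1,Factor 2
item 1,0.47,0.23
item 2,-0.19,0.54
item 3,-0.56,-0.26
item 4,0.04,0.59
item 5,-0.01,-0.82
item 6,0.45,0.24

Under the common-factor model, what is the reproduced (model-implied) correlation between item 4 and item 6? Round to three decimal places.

r̂ = Σ λ_i·λ_j across factors = (0.04)(0.45) + (0.59)(0.24)
  = +0.0180 +0.1416 = 0.1596

0.160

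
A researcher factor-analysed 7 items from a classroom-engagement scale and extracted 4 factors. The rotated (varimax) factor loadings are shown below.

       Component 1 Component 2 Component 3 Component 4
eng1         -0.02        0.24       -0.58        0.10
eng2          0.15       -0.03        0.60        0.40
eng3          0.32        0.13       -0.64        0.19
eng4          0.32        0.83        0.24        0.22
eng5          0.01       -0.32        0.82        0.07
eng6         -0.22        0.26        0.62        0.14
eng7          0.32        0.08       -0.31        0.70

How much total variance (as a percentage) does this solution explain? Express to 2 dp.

SS loadings by factor: 0.3786, 0.9407, 2.3165, 0.7690; total = 4.4048.
Total variance with 7 standardized items is 7, so the solution explains 4.4048/7 = 0.6293 = 62.93%.

62.93%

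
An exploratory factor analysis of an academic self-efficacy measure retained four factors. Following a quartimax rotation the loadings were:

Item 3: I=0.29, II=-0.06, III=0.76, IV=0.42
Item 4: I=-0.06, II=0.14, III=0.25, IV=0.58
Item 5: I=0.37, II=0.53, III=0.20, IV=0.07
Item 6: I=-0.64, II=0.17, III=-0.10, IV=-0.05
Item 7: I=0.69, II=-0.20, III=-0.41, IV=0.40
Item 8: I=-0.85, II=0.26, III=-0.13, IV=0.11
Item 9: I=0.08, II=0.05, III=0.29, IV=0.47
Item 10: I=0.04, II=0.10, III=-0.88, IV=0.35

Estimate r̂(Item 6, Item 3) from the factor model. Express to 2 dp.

-0.29

r̂ = Σ λ_i·λ_j across factors = (-0.64)(0.29) + (0.17)(-0.06) + (-0.10)(0.76) + (-0.05)(0.42)
  = -0.1856 -0.0102 -0.0760 -0.0210 = -0.2928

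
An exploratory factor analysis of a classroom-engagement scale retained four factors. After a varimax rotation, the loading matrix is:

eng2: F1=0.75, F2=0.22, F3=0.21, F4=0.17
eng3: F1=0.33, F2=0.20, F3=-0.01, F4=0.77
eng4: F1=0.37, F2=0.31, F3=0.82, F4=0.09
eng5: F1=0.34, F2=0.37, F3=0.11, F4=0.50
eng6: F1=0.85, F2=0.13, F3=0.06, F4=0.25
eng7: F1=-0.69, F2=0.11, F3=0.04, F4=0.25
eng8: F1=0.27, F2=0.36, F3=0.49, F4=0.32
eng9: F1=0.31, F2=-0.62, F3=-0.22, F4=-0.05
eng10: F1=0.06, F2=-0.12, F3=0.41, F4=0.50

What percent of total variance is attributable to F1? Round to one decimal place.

25.5%

SS loadings for F1 = 0.75² + 0.33² + 0.37² + 0.34² + 0.85² + (-0.69)² + 0.27² + 0.31² + 0.06² = 2.2951
With 9 standardized items, total variance = 9. Proportion = 2.2951/9 = 0.2550 → 25.50%.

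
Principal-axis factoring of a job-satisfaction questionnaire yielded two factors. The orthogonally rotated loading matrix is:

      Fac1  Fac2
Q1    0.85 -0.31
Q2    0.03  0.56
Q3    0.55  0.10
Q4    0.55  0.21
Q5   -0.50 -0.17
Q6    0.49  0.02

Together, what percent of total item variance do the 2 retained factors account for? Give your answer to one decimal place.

38.5%

Communalities: 0.8186, 0.3145, 0.3125, 0.3466, 0.2789, 0.2405; Σh² = 2.3116.
Total variance with 6 standardized items is 6, so the solution explains 2.3116/6 = 0.3853 = 38.53%.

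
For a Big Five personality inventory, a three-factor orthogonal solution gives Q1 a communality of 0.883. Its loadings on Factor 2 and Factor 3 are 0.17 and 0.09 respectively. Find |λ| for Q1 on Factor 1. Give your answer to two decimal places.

0.92

Under orthogonal rotation h² = Σλ², so λ_Factor 1² = h² − (0.0370) = 0.883 − 0.0370 = 0.8460.
|λ| = √0.8460 = 0.9198.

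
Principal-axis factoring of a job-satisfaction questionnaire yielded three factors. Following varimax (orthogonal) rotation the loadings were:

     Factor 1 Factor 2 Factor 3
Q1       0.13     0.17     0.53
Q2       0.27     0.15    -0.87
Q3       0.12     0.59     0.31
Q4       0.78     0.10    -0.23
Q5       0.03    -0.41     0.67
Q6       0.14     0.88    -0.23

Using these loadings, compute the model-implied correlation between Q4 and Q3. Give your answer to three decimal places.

0.081

r̂ = Σ λ_i·λ_j across factors = (0.78)(0.12) + (0.10)(0.59) + (-0.23)(0.31)
  = +0.0936 +0.0590 -0.0713 = 0.0813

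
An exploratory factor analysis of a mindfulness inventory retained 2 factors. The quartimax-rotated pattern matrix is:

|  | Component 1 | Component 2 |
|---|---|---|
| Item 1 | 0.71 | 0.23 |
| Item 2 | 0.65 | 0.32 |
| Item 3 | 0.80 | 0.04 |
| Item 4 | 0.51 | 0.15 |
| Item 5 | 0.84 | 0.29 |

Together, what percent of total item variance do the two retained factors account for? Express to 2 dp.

Communalities: 0.5570, 0.5249, 0.6416, 0.2826, 0.7897; Σh² = 2.7958.
Total variance with 5 standardized items is 5, so the solution explains 2.7958/5 = 0.5592 = 55.92%.

55.92%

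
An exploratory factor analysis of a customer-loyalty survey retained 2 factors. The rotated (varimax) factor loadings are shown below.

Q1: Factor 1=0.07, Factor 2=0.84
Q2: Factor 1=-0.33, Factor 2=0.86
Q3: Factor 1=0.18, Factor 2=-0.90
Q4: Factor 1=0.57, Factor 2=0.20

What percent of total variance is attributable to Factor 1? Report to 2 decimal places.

SS loadings for Factor 1 = 0.07² + (-0.33)² + 0.18² + 0.57² = 0.4711
With 4 standardized items, total variance = 4. Proportion = 0.4711/4 = 0.1178 → 11.78%.

11.78%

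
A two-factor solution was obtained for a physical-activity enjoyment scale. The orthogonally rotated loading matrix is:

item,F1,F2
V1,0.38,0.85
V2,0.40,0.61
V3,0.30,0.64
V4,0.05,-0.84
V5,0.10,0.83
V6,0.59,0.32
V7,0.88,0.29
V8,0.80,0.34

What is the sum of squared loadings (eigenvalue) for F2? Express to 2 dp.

3.20

SS loadings for F2 = 0.85² + 0.61² + 0.64² + (-0.84)² + 0.83² + 0.32² + 0.29² + 0.34² = 0.7225 + 0.3721 + 0.4096 + 0.7056 + 0.6889 + 0.1024 + 0.0841 + 0.1156 = 3.2008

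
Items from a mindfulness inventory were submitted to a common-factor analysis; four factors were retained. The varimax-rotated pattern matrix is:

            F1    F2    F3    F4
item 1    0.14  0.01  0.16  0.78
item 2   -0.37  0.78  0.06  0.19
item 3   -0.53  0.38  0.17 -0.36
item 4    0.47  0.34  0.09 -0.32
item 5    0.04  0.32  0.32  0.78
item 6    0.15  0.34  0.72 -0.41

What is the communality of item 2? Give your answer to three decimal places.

0.785

h² = (-0.37)² + 0.78² + 0.06² + 0.19² = 0.1369 + 0.6084 + 0.0036 + 0.0361 = 0.7850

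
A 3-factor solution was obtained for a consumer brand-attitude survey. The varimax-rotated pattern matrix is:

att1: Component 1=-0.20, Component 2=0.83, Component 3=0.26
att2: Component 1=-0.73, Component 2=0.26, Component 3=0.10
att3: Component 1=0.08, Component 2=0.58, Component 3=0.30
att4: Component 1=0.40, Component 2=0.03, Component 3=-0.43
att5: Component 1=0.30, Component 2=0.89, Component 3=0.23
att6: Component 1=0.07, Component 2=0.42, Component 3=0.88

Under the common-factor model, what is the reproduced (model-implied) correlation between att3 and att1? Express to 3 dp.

r̂ = Σ λ_i·λ_j across factors = (0.08)(-0.20) + (0.58)(0.83) + (0.30)(0.26)
  = -0.0160 +0.4814 +0.0780 = 0.5434

0.543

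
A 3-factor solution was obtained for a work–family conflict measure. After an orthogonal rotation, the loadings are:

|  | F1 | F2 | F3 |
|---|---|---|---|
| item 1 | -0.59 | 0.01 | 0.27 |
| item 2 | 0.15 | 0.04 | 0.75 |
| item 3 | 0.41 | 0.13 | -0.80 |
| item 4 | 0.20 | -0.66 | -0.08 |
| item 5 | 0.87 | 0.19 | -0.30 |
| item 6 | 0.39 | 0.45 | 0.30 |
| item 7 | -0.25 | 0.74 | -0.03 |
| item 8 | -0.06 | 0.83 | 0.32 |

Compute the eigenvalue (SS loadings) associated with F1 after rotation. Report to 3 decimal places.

1.554

SS loadings for F1 = (-0.59)² + 0.15² + 0.41² + 0.20² + 0.87² + 0.39² + (-0.25)² + (-0.06)² = 0.3481 + 0.0225 + 0.1681 + 0.0400 + 0.7569 + 0.1521 + 0.0625 + 0.0036 = 1.5538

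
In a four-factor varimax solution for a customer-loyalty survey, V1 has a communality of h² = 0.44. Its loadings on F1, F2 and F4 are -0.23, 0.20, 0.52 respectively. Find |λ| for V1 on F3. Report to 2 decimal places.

Under orthogonal rotation h² = Σλ², so λ_F3² = h² − (0.3633) = 0.44 − 0.3633 = 0.0767.
|λ| = √0.0767 = 0.2769.

0.28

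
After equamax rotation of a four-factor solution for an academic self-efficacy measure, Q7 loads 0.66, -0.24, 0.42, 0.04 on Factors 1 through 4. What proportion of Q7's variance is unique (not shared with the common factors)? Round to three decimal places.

0.329

h² = 0.66² + (-0.24)² + 0.42² + 0.04² = 0.4356 + 0.0576 + 0.1764 + 0.0016 = 0.6712
Uniqueness u² = 1 − h² = 1 − 0.6712 = 0.3288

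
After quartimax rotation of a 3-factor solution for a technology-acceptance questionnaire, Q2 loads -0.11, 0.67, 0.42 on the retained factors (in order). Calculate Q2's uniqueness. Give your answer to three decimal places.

h² = (-0.11)² + 0.67² + 0.42² = 0.0121 + 0.4489 + 0.1764 = 0.6374
Uniqueness u² = 1 − h² = 1 − 0.6374 = 0.3626

0.363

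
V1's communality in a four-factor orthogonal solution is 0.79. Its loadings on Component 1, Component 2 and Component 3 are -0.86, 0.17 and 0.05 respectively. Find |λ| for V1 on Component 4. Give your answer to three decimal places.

Under orthogonal rotation h² = Σλ², so λ_Component 4² = h² − (0.7710) = 0.79 − 0.7710 = 0.0190.
|λ| = √0.0190 = 0.1378.

0.138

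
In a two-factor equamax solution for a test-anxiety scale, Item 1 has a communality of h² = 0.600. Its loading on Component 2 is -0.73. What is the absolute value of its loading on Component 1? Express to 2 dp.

Under orthogonal rotation h² = Σλ², so λ_Component 1² = h² − (0.5329) = 0.600 − 0.5329 = 0.0671.
|λ| = √0.0671 = 0.2590.

0.26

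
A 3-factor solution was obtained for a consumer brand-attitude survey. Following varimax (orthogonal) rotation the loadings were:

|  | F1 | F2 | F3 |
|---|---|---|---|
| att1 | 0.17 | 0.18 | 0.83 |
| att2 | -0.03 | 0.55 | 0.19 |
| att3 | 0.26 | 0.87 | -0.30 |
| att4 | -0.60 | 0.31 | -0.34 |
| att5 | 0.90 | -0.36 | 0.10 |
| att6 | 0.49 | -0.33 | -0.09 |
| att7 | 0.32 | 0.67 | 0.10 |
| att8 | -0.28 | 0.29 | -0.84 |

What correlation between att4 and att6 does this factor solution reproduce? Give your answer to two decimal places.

-0.37

r̂ = Σ λ_i·λ_j across factors = (-0.60)(0.49) + (0.31)(-0.33) + (-0.34)(-0.09)
  = -0.2940 -0.1023 +0.0306 = -0.3657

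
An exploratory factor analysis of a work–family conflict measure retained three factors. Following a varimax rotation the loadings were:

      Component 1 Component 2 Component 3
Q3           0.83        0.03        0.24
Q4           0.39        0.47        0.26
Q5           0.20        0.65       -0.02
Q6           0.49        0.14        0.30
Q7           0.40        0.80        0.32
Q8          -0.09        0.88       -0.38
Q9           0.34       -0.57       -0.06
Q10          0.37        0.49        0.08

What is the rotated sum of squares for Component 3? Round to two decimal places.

0.47

SS loadings for Component 3 = 0.24² + 0.26² + (-0.02)² + 0.30² + 0.32² + (-0.38)² + (-0.06)² + 0.08² = 0.0576 + 0.0676 + 0.0004 + 0.0900 + 0.1024 + 0.1444 + 0.0036 + 0.0064 = 0.4724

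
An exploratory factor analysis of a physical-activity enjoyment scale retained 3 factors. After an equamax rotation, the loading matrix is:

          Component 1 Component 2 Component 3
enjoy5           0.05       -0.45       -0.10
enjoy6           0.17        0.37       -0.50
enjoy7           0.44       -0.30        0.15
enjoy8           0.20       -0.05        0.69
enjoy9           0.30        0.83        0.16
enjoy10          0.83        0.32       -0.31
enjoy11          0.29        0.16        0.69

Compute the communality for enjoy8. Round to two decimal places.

0.52

h² = 0.20² + (-0.05)² + 0.69² = 0.0400 + 0.0025 + 0.4761 = 0.5186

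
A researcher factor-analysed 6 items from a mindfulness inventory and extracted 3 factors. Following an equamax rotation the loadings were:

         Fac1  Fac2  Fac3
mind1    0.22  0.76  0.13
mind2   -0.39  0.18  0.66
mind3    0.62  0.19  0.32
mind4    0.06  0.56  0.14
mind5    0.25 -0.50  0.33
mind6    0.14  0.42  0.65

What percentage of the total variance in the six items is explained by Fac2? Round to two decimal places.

23.10%

SS loadings for Fac2 = 0.76² + 0.18² + 0.19² + 0.56² + (-0.50)² + 0.42² = 1.3861
With 6 standardized items, total variance = 6. Proportion = 1.3861/6 = 0.2310 → 23.10%.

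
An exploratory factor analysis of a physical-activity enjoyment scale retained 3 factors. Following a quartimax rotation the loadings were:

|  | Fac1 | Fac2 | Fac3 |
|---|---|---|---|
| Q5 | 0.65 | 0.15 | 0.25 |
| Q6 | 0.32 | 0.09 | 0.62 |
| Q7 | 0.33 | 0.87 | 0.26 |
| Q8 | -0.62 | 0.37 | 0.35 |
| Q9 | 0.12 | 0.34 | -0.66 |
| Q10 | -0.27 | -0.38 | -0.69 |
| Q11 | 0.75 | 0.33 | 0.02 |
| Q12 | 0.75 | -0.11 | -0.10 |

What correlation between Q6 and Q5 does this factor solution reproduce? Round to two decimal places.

0.38

r̂ = Σ λ_i·λ_j across factors = (0.32)(0.65) + (0.09)(0.15) + (0.62)(0.25)
  = +0.2080 +0.0135 +0.1550 = 0.3765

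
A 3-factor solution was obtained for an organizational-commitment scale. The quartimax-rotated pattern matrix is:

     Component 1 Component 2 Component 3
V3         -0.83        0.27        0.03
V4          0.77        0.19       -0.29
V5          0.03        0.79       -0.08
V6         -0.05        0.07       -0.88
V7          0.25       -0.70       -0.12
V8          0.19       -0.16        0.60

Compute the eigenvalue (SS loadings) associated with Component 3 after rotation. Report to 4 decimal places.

1.2402

SS loadings for Component 3 = 0.03² + (-0.29)² + (-0.08)² + (-0.88)² + (-0.12)² + 0.60² = 0.0009 + 0.0841 + 0.0064 + 0.7744 + 0.0144 + 0.3600 = 1.2402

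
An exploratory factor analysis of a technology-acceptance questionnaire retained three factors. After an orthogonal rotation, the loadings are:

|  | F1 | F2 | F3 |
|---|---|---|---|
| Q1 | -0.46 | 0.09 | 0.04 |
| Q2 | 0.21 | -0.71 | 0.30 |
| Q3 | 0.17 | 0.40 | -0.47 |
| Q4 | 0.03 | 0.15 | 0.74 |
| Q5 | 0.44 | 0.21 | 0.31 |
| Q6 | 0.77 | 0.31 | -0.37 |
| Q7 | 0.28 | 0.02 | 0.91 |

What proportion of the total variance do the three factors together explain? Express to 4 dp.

0.5581

Communalities: 0.2213, 0.6382, 0.4098, 0.5710, 0.3338, 0.8259, 0.9069; Σh² = 3.9069.
Total variance with 7 standardized items is 7, so the solution explains 3.9069/7 = 0.5581.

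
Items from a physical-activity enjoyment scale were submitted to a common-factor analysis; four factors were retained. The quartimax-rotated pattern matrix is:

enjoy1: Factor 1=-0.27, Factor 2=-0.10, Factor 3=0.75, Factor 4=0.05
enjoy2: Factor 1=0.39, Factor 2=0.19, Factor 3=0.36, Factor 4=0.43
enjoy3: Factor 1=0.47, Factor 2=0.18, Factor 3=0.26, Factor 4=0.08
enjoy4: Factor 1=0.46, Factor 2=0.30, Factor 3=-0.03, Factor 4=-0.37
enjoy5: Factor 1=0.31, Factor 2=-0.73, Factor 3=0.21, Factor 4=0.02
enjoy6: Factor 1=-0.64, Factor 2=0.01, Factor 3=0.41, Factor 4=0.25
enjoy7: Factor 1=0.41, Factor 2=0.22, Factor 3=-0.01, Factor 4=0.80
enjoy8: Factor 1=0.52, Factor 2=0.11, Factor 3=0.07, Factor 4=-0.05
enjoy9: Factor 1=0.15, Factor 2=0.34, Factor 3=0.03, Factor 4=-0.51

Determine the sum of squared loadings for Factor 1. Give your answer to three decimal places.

1.624

SS loadings for Factor 1 = (-0.27)² + 0.39² + 0.47² + 0.46² + 0.31² + (-0.64)² + 0.41² + 0.52² + 0.15² = 0.0729 + 0.1521 + 0.2209 + 0.2116 + 0.0961 + 0.4096 + 0.1681 + 0.2704 + 0.0225 = 1.6242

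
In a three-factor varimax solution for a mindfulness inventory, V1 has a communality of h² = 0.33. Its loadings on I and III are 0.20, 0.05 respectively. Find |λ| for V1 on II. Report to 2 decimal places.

0.54

Under orthogonal rotation h² = Σλ², so λ_II² = h² − (0.0425) = 0.33 − 0.0425 = 0.2875.
|λ| = √0.2875 = 0.5362.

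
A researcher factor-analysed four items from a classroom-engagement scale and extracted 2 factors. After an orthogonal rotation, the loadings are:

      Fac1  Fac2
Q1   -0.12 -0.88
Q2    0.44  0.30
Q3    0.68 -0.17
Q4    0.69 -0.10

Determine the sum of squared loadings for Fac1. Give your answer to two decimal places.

1.15

SS loadings for Fac1 = (-0.12)² + 0.44² + 0.68² + 0.69² = 0.0144 + 0.1936 + 0.4624 + 0.4761 = 1.1465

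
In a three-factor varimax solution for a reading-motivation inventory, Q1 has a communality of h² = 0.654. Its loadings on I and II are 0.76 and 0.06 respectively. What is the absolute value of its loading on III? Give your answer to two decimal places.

Under orthogonal rotation h² = Σλ², so λ_III² = h² − (0.5812) = 0.654 − 0.5812 = 0.0728.
|λ| = √0.0728 = 0.2698.

0.27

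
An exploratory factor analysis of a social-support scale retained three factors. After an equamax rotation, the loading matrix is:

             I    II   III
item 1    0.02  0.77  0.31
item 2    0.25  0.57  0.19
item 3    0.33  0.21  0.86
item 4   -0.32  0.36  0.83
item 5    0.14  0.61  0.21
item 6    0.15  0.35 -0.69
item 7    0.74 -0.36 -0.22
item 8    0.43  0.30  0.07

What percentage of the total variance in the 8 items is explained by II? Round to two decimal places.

22.57%

SS loadings for II = 0.77² + 0.57² + 0.21² + 0.36² + 0.61² + 0.35² + (-0.36)² + 0.30² = 1.8057
With 8 standardized items, total variance = 8. Proportion = 1.8057/8 = 0.2257 → 22.57%.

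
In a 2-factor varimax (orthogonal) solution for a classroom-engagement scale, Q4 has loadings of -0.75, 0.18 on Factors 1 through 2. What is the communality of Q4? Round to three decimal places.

h² = (-0.75)² + 0.18² = 0.5625 + 0.0324 = 0.5949

0.595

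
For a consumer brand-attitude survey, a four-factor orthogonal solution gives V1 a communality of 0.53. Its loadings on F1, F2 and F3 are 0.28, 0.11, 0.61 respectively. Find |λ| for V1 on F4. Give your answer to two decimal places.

Under orthogonal rotation h² = Σλ², so λ_F4² = h² − (0.4626) = 0.53 − 0.4626 = 0.0674.
|λ| = √0.0674 = 0.2596.

0.26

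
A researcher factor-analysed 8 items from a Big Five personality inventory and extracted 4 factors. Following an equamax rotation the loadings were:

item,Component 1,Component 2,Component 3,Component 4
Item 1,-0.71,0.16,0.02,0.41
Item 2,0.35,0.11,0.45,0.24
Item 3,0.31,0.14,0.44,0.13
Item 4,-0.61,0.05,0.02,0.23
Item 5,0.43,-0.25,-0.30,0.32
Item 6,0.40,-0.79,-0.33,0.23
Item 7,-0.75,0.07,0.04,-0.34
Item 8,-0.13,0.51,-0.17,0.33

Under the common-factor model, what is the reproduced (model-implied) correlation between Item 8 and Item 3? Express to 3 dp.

-0.001

r̂ = Σ λ_i·λ_j across factors = (-0.13)(0.31) + (0.51)(0.14) + (-0.17)(0.44) + (0.33)(0.13)
  = -0.0403 +0.0714 -0.0748 +0.0429 = -0.0008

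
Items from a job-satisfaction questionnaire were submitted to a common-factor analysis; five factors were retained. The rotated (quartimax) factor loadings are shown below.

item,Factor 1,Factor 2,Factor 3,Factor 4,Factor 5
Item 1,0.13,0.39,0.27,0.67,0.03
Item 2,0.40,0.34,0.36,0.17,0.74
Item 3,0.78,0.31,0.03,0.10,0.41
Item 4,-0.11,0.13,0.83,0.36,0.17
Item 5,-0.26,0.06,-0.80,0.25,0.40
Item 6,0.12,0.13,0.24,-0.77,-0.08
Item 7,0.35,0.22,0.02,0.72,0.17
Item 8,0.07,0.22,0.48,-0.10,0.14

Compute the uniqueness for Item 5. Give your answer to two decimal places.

0.07

h² = (-0.26)² + 0.06² + (-0.80)² + 0.25² + 0.40² = 0.0676 + 0.0036 + 0.6400 + 0.0625 + 0.1600 = 0.9337
Uniqueness u² = 1 − h² = 1 − 0.9337 = 0.0663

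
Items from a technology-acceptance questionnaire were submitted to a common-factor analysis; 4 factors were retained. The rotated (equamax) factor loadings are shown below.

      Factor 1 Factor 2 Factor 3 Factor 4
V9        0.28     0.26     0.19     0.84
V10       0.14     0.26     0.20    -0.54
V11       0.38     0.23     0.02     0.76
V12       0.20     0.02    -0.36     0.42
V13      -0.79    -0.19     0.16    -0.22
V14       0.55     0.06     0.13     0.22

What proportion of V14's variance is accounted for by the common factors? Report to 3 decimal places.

h² = 0.55² + 0.06² + 0.13² + 0.22² = 0.3025 + 0.0036 + 0.0169 + 0.0484 = 0.3714

0.371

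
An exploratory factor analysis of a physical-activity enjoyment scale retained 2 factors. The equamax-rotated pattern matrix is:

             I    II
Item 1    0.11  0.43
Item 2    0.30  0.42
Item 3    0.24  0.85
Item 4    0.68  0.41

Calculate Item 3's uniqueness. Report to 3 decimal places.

0.220

h² = 0.24² + 0.85² = 0.0576 + 0.7225 = 0.7801
Uniqueness u² = 1 − h² = 1 − 0.7801 = 0.2199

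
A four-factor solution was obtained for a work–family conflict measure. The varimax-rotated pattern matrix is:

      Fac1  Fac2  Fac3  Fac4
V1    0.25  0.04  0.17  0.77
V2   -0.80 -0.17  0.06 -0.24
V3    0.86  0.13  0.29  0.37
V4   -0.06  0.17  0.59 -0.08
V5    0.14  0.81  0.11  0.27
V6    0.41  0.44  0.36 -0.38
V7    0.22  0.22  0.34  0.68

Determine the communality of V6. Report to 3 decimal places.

0.636

h² = 0.41² + 0.44² + 0.36² + (-0.38)² = 0.1681 + 0.1936 + 0.1296 + 0.1444 = 0.6357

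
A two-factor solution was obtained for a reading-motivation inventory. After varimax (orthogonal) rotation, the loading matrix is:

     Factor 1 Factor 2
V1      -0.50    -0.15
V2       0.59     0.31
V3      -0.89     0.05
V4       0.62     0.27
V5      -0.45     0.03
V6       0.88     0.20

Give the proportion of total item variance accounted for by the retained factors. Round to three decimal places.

Communalities: 0.2725, 0.4442, 0.7946, 0.4573, 0.2034, 0.8144; Σh² = 2.9864.
Total variance with 6 standardized items is 6, so the solution explains 2.9864/6 = 0.4977.

0.498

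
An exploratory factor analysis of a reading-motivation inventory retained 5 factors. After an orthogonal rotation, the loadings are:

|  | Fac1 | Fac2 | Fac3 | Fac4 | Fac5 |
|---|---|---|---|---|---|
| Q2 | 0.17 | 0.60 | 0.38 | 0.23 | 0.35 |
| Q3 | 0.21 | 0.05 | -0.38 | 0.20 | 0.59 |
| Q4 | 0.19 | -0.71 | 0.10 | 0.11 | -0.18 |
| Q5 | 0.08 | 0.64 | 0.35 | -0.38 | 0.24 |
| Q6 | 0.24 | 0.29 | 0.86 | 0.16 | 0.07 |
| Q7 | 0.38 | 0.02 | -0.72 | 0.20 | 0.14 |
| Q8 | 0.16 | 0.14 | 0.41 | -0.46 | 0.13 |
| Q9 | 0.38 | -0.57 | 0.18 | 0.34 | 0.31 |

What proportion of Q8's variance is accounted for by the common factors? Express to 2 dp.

h² = 0.16² + 0.14² + 0.41² + (-0.46)² + 0.13² = 0.0256 + 0.0196 + 0.1681 + 0.2116 + 0.0169 = 0.4418

0.44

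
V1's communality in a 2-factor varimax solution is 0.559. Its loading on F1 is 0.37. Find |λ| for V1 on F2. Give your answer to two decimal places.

0.65

Under orthogonal rotation h² = Σλ², so λ_F2² = h² − (0.1369) = 0.559 − 0.1369 = 0.4221.
|λ| = √0.4221 = 0.6497.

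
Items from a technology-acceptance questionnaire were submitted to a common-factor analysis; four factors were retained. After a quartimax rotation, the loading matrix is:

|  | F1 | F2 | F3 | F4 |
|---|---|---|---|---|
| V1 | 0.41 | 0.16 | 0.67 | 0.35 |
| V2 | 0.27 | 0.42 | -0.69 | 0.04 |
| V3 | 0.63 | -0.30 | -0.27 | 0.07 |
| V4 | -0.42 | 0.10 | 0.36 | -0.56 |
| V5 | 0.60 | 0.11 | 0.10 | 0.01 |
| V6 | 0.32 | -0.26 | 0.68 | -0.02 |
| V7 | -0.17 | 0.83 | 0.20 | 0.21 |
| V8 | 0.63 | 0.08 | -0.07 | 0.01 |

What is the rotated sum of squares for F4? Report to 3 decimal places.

SS loadings for F4 = 0.35² + 0.04² + 0.07² + (-0.56)² + 0.01² + (-0.02)² + 0.21² + 0.01² = 0.1225 + 0.0016 + 0.0049 + 0.3136 + 0.0001 + 0.0004 + 0.0441 + 0.0001 = 0.4873

0.487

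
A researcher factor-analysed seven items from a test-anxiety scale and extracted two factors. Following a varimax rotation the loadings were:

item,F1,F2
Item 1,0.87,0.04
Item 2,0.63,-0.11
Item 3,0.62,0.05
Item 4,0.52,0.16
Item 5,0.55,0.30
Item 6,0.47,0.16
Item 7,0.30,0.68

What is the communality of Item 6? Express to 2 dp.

0.25

h² = 0.47² + 0.16² = 0.2209 + 0.0256 = 0.2465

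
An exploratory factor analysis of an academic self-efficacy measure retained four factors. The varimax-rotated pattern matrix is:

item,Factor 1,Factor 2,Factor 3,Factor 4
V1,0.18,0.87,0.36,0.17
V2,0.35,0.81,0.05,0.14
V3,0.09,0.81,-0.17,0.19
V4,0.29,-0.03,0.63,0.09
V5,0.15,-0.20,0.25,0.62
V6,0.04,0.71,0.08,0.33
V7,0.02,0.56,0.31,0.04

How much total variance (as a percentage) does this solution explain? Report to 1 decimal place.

SS loadings by factor: 0.2716, 2.9277, 0.7229, 0.5876; total = 4.5098.
Total variance with 7 standardized items is 7, so the solution explains 4.5098/7 = 0.6443 = 64.43%.

64.4%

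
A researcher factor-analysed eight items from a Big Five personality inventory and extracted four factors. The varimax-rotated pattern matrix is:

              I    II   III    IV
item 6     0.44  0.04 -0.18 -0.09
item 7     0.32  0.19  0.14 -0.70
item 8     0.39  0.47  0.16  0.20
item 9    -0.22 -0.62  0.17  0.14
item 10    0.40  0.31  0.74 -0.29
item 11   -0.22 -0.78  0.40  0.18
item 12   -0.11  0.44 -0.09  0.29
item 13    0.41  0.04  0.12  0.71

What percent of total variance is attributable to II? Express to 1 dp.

19.3%

SS loadings for II = 0.04² + 0.19² + 0.47² + (-0.62)² + 0.31² + (-0.78)² + 0.44² + 0.04² = 1.5427
With 8 standardized items, total variance = 8. Proportion = 1.5427/8 = 0.1928 → 19.28%.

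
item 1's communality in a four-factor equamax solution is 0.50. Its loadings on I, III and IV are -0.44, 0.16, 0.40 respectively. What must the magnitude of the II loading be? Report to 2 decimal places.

0.35

Under orthogonal rotation h² = Σλ², so λ_II² = h² − (0.3792) = 0.50 − 0.3792 = 0.1208.
|λ| = √0.1208 = 0.3476.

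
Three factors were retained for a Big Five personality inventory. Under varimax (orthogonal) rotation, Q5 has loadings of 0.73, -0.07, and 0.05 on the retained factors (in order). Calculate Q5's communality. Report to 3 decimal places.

0.540

h² = 0.73² + (-0.07)² + 0.05² = 0.5329 + 0.0049 + 0.0025 = 0.5403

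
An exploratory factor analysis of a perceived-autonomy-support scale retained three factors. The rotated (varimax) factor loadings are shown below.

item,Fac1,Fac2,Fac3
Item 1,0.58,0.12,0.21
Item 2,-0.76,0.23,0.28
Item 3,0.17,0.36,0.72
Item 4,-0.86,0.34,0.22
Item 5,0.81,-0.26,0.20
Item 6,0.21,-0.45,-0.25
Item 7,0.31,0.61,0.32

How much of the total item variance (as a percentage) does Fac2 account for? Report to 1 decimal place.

13.6%

SS loadings for Fac2 = 0.12² + 0.23² + 0.36² + 0.34² + (-0.26)² + (-0.45)² + 0.61² = 0.9547
With 7 standardized items, total variance = 7. Proportion = 0.9547/7 = 0.1364 → 13.64%.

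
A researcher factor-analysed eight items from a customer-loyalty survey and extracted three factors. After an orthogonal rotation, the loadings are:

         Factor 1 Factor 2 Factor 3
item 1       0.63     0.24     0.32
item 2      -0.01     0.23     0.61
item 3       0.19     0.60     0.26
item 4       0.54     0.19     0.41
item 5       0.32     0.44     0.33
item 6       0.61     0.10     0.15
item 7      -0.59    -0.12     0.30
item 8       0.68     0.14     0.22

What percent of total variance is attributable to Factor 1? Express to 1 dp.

SS loadings for Factor 1 = 0.63² + (-0.01)² + 0.19² + 0.54² + 0.32² + 0.61² + (-0.59)² + 0.68² = 2.0097
With 8 standardized items, total variance = 8. Proportion = 2.0097/8 = 0.2512 → 25.12%.

25.1%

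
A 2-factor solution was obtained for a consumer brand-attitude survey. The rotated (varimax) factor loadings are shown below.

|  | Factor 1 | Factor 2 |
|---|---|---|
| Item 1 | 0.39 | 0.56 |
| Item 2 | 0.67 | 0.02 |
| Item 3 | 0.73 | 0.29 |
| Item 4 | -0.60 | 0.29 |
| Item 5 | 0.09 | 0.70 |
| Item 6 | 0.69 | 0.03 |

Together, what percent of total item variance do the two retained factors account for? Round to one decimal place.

49.2%

SS loadings by factor: 1.9781, 0.9731; total = 2.9512.
Total variance with 6 standardized items is 6, so the solution explains 2.9512/6 = 0.4919 = 49.19%.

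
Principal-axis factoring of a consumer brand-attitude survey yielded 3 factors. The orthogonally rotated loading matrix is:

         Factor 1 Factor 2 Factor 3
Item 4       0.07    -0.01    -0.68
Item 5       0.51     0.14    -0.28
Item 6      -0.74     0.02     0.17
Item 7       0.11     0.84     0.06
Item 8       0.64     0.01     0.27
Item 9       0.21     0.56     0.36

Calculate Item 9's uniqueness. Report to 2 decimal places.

h² = 0.21² + 0.56² + 0.36² = 0.0441 + 0.3136 + 0.1296 = 0.4873
Uniqueness u² = 1 − h² = 1 − 0.4873 = 0.5127

0.51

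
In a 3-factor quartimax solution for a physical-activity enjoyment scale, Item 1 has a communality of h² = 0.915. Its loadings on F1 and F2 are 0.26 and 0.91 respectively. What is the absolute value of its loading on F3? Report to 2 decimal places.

0.14

Under orthogonal rotation h² = Σλ², so λ_F3² = h² − (0.8957) = 0.915 − 0.8957 = 0.0193.
|λ| = √0.0193 = 0.1389.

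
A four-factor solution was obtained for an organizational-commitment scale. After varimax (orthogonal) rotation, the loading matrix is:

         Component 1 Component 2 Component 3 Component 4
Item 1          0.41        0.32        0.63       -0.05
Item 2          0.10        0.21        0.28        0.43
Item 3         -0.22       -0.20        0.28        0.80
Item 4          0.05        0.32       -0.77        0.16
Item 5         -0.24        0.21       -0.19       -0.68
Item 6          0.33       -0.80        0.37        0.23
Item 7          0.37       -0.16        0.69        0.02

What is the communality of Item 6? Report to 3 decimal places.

h² = 0.33² + (-0.80)² + 0.37² + 0.23² = 0.1089 + 0.6400 + 0.1369 + 0.0529 = 0.9387

0.939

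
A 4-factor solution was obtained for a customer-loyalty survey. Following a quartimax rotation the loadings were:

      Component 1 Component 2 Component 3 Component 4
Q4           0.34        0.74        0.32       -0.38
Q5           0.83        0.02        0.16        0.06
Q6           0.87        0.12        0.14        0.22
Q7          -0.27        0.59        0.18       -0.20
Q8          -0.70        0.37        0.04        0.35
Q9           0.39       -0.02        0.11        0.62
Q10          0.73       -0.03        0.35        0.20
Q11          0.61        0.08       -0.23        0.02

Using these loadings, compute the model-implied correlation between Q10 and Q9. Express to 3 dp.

0.448

r̂ = Σ λ_i·λ_j across factors = (0.73)(0.39) + (-0.03)(-0.02) + (0.35)(0.11) + (0.20)(0.62)
  = +0.2847 +0.0006 +0.0385 +0.1240 = 0.4478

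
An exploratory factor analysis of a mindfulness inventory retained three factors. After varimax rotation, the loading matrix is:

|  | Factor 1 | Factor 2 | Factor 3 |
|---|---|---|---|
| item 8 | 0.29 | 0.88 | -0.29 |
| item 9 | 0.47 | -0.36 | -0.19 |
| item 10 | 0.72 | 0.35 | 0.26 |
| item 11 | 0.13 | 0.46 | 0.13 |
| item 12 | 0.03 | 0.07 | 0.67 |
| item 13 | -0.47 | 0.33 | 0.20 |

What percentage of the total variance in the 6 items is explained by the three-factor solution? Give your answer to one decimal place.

51.8%

SS loadings by factor: 1.0621, 1.3519, 0.6936; total = 3.1076.
Total variance with 6 standardized items is 6, so the solution explains 3.1076/6 = 0.5179 = 51.79%.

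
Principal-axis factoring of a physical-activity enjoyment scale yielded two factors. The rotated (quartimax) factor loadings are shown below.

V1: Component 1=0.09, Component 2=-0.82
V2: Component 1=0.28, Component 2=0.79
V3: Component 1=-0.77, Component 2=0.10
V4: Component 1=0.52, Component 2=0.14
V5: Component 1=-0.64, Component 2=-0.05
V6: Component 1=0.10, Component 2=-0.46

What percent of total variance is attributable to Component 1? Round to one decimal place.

SS loadings for Component 1 = 0.09² + 0.28² + (-0.77)² + 0.52² + (-0.64)² + 0.10² = 1.3694
With 6 standardized items, total variance = 6. Proportion = 1.3694/6 = 0.2282 → 22.82%.

22.8%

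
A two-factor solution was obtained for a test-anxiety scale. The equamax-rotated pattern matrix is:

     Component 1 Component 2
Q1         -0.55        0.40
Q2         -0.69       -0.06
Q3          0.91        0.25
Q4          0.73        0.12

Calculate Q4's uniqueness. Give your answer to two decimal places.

0.45

h² = 0.73² + 0.12² = 0.5329 + 0.0144 = 0.5473
Uniqueness u² = 1 − h² = 1 − 0.5473 = 0.4527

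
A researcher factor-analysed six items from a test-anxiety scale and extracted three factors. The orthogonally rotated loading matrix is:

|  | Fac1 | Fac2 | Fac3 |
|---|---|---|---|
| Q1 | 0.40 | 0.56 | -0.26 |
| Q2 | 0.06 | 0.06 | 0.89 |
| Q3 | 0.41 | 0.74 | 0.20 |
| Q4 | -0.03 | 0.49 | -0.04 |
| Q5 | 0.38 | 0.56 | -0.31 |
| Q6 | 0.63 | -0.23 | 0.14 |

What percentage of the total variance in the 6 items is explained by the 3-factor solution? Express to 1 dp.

Communalities: 0.5412, 0.7993, 0.7557, 0.2426, 0.5541, 0.4694; Σh² = 3.3623.
Total variance with 6 standardized items is 6, so the solution explains 3.3623/6 = 0.5604 = 56.04%.

56.0%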